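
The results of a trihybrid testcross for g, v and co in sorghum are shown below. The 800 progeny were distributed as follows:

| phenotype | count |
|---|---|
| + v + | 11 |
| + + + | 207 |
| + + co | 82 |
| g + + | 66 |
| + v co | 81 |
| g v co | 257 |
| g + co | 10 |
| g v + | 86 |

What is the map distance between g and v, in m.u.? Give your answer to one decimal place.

The two most frequent reciprocal classes, + + + and g v co, are the parental types, so the F1 was + + + / g v co.
The two rarest classes, + v + and g + co, are the double crossovers. Comparing them with the parentals, only the v allele has switched, so v is the middle locus and the order is g – v – co.
Crossovers in the g–v interval produce the single-crossover classes g + + and + v co (66 + 81 = 147) plus the double crossovers (21).
RF(g–v) = (147 + 21) / 800 = 168/800 = 0.2100 → 21.0 m.u.

21.0 m.u.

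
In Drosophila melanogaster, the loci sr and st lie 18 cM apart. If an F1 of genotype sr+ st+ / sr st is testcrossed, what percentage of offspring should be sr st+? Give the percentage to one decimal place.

9.0%

A map distance of 18 cM corresponds to a recombination frequency of 0.180.
The F1 is sr+ st+ / sr st, so sr st+ is a recombinant gamete class with expected frequency r/2 = 0.180/2 = 0.0900.
That is 0.0900 = 9.0% of the progeny.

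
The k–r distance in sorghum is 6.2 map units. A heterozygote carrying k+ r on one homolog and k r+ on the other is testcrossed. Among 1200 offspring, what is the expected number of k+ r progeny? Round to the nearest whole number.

563

A map distance of 6.2 map units corresponds to a recombination frequency of 0.062.
The F1 is k+ r / k r+, so k+ r is a parental gamete class with expected frequency (1 − r)/2 = 0.938/2 = 0.4690.
Expected number = 0.4690 × 1200 = 562.80 ≈ 563.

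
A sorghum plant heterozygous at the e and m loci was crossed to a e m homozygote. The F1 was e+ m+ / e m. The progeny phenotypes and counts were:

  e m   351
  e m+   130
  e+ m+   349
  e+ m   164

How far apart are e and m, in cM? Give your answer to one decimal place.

The recombinant classes are e+ m and e m+: 164 + 130 = 294.
Recombination frequency = 294/994 = 0.2958 ≈ 29.6%, i.e. 29.6 cM.

29.6 cM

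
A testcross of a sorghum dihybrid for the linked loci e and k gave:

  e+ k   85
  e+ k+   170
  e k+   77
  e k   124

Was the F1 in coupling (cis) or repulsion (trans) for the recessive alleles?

The two most frequent classes are e+ k+ (170) and e k (124); these are the parental (non-recombinant) types.
So the F1 carried e+ k+ on one chromosome and e k on the other — the recessive alleles are on the same chromosome (cis / coupling).

cis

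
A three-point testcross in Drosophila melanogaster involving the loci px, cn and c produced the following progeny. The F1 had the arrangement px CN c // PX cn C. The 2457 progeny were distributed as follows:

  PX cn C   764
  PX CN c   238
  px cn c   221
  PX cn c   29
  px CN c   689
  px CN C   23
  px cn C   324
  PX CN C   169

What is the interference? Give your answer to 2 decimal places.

The two rarest classes, px CN C and PX cn c, are the double crossovers. Comparing them with the parentals, only the c allele has switched, so c is the middle locus and the order is cn – c – px.
cn–c: (390 + 52)/2457 = 0.1799; c–px: (562 + 52)/2457 = 0.2499.
Expected DCO frequency = 0.1799 × 0.2499 ≈ 0.04496; observed = 52/2457 ≈ 0.02116.
Coefficient of coincidence = 0.02116/0.04496 ≈ 0.47; interference = 1 − 0.47 = 0.53.

0.53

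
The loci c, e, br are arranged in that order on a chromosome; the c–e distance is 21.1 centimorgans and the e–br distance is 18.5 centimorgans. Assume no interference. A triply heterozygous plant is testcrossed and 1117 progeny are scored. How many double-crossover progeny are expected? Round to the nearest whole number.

44

Map distances give recombination frequencies of 0.211 and 0.185 for the two intervals.
With no interference, expected double-crossover frequency = 0.211 × 0.185 = 0.03904.
Expected number = 0.03904 × 1117 = 43.60 ≈ 44.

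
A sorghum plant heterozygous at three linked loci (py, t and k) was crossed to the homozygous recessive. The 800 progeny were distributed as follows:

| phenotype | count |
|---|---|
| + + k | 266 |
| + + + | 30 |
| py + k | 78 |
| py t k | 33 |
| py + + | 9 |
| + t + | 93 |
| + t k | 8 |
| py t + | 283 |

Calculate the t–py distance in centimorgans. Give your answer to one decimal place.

The two most frequent reciprocal classes, + + k and py t +, are the parental types, so the F1 was + + k / py t +.
The two rarest classes, + t k and py + +, are the double crossovers. Comparing them with the parentals, only the t allele has switched, so t is the middle locus and the order is py – t – k.
Crossovers in the py–t interval produce the single-crossover classes py + k and + t + (78 + 93 = 171) plus the double crossovers (17).
RF(py–t) = (171 + 17) / 800 = 188/800 = 0.2350 → 23.5 centimorgans.

23.5 centimorgans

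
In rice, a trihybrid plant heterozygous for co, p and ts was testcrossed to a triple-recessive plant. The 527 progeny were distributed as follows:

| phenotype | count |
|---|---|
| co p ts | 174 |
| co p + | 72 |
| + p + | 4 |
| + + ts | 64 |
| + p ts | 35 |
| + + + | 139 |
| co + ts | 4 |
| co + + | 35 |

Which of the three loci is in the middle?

The two most frequent reciprocal classes, co p ts and + + +, are the parental types, so the F1 was co p ts / + + +.
The two rarest classes, co + ts and + p +, are the double crossovers. Comparing them with the parentals, only the p allele has switched, so p is the middle locus and the order is ts – p – co.

p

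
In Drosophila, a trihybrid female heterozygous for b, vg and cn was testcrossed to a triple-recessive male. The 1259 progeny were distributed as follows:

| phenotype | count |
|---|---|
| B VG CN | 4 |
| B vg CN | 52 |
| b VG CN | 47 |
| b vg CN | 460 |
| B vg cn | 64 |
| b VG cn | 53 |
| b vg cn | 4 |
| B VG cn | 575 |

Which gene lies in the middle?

The two most frequent reciprocal classes, b vg CN and B VG cn, are the parental types, so the F1 was b vg CN / B VG cn.
The two rarest classes, b vg cn and B VG CN, are the double crossovers. Comparing them with the parentals, only the cn allele has switched, so cn is the middle locus and the order is b – cn – vg.

cn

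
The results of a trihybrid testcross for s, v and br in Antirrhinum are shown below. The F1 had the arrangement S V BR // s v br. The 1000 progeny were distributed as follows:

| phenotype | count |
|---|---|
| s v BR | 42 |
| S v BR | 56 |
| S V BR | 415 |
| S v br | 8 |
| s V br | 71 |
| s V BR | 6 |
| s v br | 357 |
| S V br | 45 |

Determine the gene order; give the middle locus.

s

The two rarest classes, s V BR and S v br, are the double crossovers. Comparing them with the parentals, only the s allele has switched, so s is the middle locus and the order is br – s – v.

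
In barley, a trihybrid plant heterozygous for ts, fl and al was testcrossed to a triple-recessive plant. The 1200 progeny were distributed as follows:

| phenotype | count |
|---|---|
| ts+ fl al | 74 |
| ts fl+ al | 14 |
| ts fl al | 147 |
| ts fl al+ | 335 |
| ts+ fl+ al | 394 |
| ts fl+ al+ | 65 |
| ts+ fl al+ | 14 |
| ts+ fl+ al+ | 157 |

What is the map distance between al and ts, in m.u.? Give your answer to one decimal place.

27.7 m.u.

The two most frequent reciprocal classes, ts+ fl+ al and ts fl al+, are the parental types, so the F1 was ts+ fl+ al / ts fl al+.
The two rarest classes, ts fl+ al and ts+ fl al+, are the double crossovers. Comparing them with the parentals, only the ts allele has switched, so ts is the middle locus and the order is al – ts – fl.
Crossovers in the al–ts interval produce the single-crossover classes ts+ fl+ al+ and ts fl al (157 + 147 = 304) plus the double crossovers (28).
RF(al–ts) = (304 + 28) / 1200 = 332/1200 = 0.2767 → 27.7 m.u.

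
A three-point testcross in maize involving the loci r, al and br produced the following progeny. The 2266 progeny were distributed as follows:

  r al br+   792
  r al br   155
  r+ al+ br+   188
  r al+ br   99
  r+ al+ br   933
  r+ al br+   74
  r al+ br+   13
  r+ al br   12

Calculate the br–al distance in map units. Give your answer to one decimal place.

The two most frequent reciprocal classes, r+ al+ br and r al br+, are the parental types, so the F1 was r+ al+ br / r al br+.
The two rarest classes, r+ al br and r al+ br+, are the double crossovers. Comparing them with the parentals, only the al allele has switched, so al is the middle locus and the order is br – al – r.
Crossovers in the br–al interval produce the single-crossover classes r+ al+ br+ and r al br (188 + 155 = 343) plus the double crossovers (25).
RF(br–al) = (343 + 25) / 2266 = 368/2266 = 0.1624 → 16.2 map units.

16.2 map units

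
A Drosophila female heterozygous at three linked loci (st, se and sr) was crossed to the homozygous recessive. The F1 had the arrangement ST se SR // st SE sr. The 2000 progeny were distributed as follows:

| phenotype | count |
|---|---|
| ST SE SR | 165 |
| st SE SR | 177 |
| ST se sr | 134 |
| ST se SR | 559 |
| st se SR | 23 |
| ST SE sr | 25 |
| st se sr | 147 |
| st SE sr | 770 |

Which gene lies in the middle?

The two rarest classes, st se SR and ST SE sr, are the double crossovers. Comparing them with the parentals, only the st allele has switched, so st is the middle locus and the order is sr – st – se.

st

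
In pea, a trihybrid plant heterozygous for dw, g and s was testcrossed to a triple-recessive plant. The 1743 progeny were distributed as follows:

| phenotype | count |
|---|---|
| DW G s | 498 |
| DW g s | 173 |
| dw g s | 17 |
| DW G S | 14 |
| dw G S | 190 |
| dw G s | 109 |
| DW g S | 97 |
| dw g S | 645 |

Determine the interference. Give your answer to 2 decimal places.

0.42

The two most frequent reciprocal classes, DW G s and dw g S, are the parental types, so the F1 was DW G s / dw g S.
The two rarest classes, DW G S and dw g s, are the double crossovers. Comparing them with the parentals, only the s allele has switched, so s is the middle locus and the order is dw – s – g.
dw–s: (206 + 31)/1743 = 0.1360; s–g: (363 + 31)/1743 = 0.2260.
Expected DCO frequency = 0.1360 × 0.2260 ≈ 0.03074; observed = 31/1743 ≈ 0.01779.
Coefficient of coincidence = 0.01779/0.03074 ≈ 0.58; interference = 1 − 0.58 = 0.42.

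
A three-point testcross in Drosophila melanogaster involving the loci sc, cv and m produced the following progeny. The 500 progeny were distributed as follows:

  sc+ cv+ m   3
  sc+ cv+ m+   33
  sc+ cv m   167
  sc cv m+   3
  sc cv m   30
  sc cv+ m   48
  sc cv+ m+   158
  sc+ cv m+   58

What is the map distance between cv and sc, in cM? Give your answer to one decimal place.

The two most frequent reciprocal classes, sc+ cv m and sc cv+ m+, are the parental types, so the F1 was sc+ cv m / sc cv+ m+.
The two rarest classes, sc+ cv+ m and sc cv m+, are the double crossovers. Comparing them with the parentals, only the cv allele has switched, so cv is the middle locus and the order is m – cv – sc.
Crossovers in the cv–sc interval produce the single-crossover classes sc cv m and sc+ cv+ m+ (30 + 33 = 63) plus the double crossovers (6).
RF(cv–sc) = (63 + 6) / 500 = 69/500 = 0.1380 → 13.8 cM.

13.8 cM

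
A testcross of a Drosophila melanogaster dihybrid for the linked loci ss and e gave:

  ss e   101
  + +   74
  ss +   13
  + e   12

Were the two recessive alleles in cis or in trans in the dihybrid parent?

The two most frequent classes are + + (74) and ss e (101); these are the parental (non-recombinant) types.
So the F1 carried + + on one chromosome and ss e on the other — the recessive alleles are on the same chromosome (cis / coupling).

cis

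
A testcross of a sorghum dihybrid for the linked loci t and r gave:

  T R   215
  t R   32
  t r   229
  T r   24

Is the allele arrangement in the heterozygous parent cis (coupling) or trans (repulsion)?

cis

The two most frequent classes are T R (215) and t r (229); these are the parental (non-recombinant) types.
So the F1 carried T R on one chromosome and t r on the other — the recessive alleles are on the same chromosome (cis / coupling).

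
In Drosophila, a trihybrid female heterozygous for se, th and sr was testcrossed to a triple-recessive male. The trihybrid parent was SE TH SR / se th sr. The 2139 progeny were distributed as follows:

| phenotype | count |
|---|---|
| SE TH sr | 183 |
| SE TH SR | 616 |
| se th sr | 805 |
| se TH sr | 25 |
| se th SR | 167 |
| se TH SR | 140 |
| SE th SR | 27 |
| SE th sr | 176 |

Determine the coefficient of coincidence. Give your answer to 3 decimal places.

The two rarest classes, SE th SR and se TH sr, are the double crossovers. Comparing them with the parentals, only the th allele has switched, so th is the middle locus and the order is se – th – sr.
se–th: (316 + 52)/2139 = 0.1720; th–sr: (350 + 52)/2139 = 0.1879.
Expected DCO frequency = 0.1720 × 0.1879 ≈ 0.03232; observed = 52/2139 ≈ 0.02431.
Coefficient of coincidence = 0.02431/0.03232 ≈ 0.752.

0.752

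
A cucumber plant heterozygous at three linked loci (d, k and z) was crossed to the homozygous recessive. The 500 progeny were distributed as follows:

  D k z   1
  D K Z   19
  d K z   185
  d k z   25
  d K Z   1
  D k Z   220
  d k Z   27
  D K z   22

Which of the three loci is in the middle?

The two most frequent reciprocal classes, D k Z and d K z, are the parental types, so the F1 was D k Z / d K z.
The two rarest classes, D k z and d K Z, are the double crossovers. Comparing them with the parentals, only the z allele has switched, so z is the middle locus and the order is d – z – k.

z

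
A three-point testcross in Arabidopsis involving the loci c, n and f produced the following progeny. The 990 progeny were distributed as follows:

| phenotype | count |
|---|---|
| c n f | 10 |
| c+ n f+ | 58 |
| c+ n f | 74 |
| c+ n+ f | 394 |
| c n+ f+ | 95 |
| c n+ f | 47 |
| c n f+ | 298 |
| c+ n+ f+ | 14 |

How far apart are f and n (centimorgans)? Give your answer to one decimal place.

19.5 centimorgans

The two most frequent reciprocal classes, c n f+ and c+ n+ f, are the parental types, so the F1 was c n f+ / c+ n+ f.
The two rarest classes, c n f and c+ n+ f+, are the double crossovers. Comparing them with the parentals, only the f allele has switched, so f is the middle locus and the order is n – f – c.
Crossovers in the n–f interval produce the single-crossover classes c n+ f+ and c+ n f (95 + 74 = 169) plus the double crossovers (24).
RF(n–f) = (169 + 24) / 990 = 193/990 = 0.1949 → 19.5 centimorgans.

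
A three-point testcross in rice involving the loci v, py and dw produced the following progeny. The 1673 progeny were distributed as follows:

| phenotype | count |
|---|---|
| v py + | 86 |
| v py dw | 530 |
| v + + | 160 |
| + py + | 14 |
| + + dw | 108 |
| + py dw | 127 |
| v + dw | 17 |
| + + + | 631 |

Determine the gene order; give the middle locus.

py

The two most frequent reciprocal classes, + + + and v py dw, are the parental types, so the F1 was + + + / v py dw.
The two rarest classes, + py + and v + dw, are the double crossovers. Comparing them with the parentals, only the py allele has switched, so py is the middle locus and the order is dw – py – v.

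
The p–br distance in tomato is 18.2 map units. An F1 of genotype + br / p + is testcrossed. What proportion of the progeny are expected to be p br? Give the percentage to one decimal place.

9.1%

A map distance of 18.2 map units corresponds to a recombination frequency of 0.182.
The F1 is + br / p +, so p br is a recombinant gamete class with expected frequency r/2 = 0.182/2 = 0.0910.
That is 0.0910 = 9.1% of the progeny.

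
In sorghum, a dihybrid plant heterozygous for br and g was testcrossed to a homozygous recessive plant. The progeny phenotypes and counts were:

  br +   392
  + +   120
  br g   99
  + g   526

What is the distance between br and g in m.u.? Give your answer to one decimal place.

19.3 m.u.

The two most frequent classes, + g (526) and br + (392), are the parental types, so the F1 was + g / br +.
The recombinant classes are + + and br g: 120 + 99 = 219.
Recombination frequency = 219/1137 = 0.1926 ≈ 19.3%, i.e. 19.3 m.u.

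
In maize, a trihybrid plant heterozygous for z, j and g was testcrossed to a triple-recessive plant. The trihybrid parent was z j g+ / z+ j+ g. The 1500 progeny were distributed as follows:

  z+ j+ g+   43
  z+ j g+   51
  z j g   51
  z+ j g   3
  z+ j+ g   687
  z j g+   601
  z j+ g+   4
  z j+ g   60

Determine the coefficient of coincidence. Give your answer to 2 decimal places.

0.88

The two rarest classes, z j+ g+ and z+ j g, are the double crossovers. Comparing them with the parentals, only the j allele has switched, so j is the middle locus and the order is g – j – z.
g–j: (94 + 7)/1500 = 0.0673; j–z: (111 + 7)/1500 = 0.0787.
Expected DCO frequency = 0.0673 × 0.0787 ≈ 0.00530; observed = 7/1500 ≈ 0.00467.
Coefficient of coincidence = 0.00467/0.00530 ≈ 0.88.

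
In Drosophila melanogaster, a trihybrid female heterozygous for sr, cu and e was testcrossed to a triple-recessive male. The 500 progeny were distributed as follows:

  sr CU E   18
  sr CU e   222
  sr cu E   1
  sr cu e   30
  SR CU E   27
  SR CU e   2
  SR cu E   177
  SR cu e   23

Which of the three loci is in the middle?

sr

The two most frequent reciprocal classes, SR cu E and sr CU e, are the parental types, so the F1 was SR cu E / sr CU e.
The two rarest classes, sr cu E and SR CU e, are the double crossovers. Comparing them with the parentals, only the sr allele has switched, so sr is the middle locus and the order is e – sr – cu.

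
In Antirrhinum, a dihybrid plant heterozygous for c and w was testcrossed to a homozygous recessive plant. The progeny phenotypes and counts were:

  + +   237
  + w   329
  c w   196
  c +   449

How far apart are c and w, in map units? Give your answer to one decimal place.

35.8 map units

The two most frequent classes, + w (329) and c + (449), are the parental types, so the F1 was + w / c +.
The recombinant classes are + + and c w: 237 + 196 = 433.
Recombination frequency = 433/1211 = 0.3576 ≈ 35.8%, i.e. 35.8 map units.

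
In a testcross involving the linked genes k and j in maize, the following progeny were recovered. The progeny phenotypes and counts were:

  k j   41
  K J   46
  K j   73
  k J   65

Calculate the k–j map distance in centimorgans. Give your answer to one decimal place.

38.7 centimorgans

The two most frequent classes, K j (73) and k J (65), are the parental types, so the F1 was K j / k J.
The recombinant classes are K J and k j: 46 + 41 = 87.
Recombination frequency = 87/225 = 0.3867 ≈ 38.7%, i.e. 38.7 centimorgans.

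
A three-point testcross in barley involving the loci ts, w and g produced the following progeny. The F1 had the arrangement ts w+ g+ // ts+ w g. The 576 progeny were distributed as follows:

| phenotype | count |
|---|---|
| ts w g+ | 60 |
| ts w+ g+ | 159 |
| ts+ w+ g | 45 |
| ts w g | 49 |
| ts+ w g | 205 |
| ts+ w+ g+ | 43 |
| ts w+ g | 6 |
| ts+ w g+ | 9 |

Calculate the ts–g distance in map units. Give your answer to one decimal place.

The two rarest classes, ts w+ g and ts+ w g+, are the double crossovers. Comparing them with the parentals, only the g allele has switched, so g is the middle locus and the order is ts – g – w.
Crossovers in the ts–g interval produce the single-crossover classes ts+ w+ g+ and ts w g (43 + 49 = 92) plus the double crossovers (15).
RF(ts–g) = (92 + 15) / 576 = 107/576 = 0.1858 → 18.6 map units.

18.6 map units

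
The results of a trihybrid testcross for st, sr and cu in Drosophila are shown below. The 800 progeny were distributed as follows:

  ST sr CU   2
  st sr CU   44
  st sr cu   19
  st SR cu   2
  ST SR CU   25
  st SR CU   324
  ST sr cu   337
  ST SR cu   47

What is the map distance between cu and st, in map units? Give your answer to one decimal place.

6.0 map units

The two most frequent reciprocal classes, st SR CU and ST sr cu, are the parental types, so the F1 was st SR CU / ST sr cu.
The two rarest classes, st SR cu and ST sr CU, are the double crossovers. Comparing them with the parentals, only the cu allele has switched, so cu is the middle locus and the order is sr – cu – st.
Crossovers in the cu–st interval produce the single-crossover classes ST SR CU and st sr cu (25 + 19 = 44) plus the double crossovers (4).
RF(cu–st) = (44 + 4) / 800 = 48/800 = 0.0600 → 6.0 map units.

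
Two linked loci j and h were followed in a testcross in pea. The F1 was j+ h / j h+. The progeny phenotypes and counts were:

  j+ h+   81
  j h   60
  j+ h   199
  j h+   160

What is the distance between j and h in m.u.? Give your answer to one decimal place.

28.2 m.u.

The recombinant classes are j+ h+ and j h: 81 + 60 = 141.
Recombination frequency = 141/500 = 0.2820 ≈ 28.2%, i.e. 28.2 m.u.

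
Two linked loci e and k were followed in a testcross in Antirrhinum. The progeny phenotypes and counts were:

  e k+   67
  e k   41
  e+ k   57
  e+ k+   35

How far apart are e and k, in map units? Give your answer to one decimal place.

38.0 map units

The two most frequent classes, e+ k (57) and e k+ (67), are the parental types, so the F1 was e+ k / e k+.
The recombinant classes are e+ k+ and e k: 35 + 41 = 76.
Recombination frequency = 76/200 = 0.3800 ≈ 38.0%, i.e. 38.0 map units.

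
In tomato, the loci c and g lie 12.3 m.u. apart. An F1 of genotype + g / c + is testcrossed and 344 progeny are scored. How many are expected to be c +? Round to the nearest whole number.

151

A map distance of 12.3 m.u. corresponds to a recombination frequency of 0.123.
The F1 is + g / c +, so c + is a parental gamete class with expected frequency (1 − r)/2 = 0.877/2 = 0.4385.
Expected number = 0.4385 × 344 = 150.84 ≈ 151.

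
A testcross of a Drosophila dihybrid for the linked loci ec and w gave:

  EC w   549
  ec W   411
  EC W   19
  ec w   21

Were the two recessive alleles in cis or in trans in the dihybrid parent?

The two most frequent classes are EC w (549) and ec W (411); these are the parental (non-recombinant) types.
So the F1 carried EC w on one chromosome and ec W on the other — the recessive alleles are on opposite chromosomes (trans / repulsion).

trans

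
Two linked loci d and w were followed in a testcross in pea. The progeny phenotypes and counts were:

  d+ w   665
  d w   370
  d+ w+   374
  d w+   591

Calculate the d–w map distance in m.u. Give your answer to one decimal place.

The two most frequent classes, d+ w (665) and d w+ (591), are the parental types, so the F1 was d+ w / d w+.
The recombinant classes are d+ w+ and d w: 374 + 370 = 744.
Recombination frequency = 744/2000 = 0.3720 ≈ 37.2%, i.e. 37.2 m.u.

37.2 m.u.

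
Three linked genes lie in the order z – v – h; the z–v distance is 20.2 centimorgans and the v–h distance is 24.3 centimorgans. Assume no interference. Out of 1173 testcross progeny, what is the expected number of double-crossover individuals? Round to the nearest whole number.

58

Map distances give recombination frequencies of 0.202 and 0.243 for the two intervals.
With no interference, expected double-crossover frequency = 0.202 × 0.243 = 0.04909.
Expected number = 0.04909 × 1173 = 57.58 ≈ 58.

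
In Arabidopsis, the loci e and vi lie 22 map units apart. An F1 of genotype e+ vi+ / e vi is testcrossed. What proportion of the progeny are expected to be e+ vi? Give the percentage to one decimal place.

A map distance of 22 map units corresponds to a recombination frequency of 0.220.
The F1 is e+ vi+ / e vi, so e+ vi is a recombinant gamete class with expected frequency r/2 = 0.220/2 = 0.1100.
That is 0.1100 = 11.0% of the progeny.

11.0%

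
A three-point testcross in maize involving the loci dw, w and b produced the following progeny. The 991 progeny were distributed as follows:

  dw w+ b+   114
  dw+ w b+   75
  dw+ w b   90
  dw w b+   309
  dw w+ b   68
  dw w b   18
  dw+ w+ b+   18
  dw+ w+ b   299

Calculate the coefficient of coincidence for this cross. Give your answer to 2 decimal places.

0.83

The two most frequent reciprocal classes, dw+ w+ b and dw w b+, are the parental types, so the F1 was dw+ w+ b / dw w b+.
The two rarest classes, dw+ w+ b+ and dw w b, are the double crossovers. Comparing them with the parentals, only the b allele has switched, so b is the middle locus and the order is w – b – dw.
w–b: (204 + 36)/991 = 0.2422; b–dw: (143 + 36)/991 = 0.1806.
Expected DCO frequency = 0.2422 × 0.1806 ≈ 0.04374; observed = 36/991 ≈ 0.03633.
Coefficient of coincidence = 0.03633/0.04374 ≈ 0.83.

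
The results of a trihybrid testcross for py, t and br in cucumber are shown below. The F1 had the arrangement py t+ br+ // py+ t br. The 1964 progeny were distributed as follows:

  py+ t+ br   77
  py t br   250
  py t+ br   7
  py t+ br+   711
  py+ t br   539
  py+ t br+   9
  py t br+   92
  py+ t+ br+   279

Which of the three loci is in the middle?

br

The two rarest classes, py t+ br and py+ t br+, are the double crossovers. Comparing them with the parentals, only the br allele has switched, so br is the middle locus and the order is py – br – t.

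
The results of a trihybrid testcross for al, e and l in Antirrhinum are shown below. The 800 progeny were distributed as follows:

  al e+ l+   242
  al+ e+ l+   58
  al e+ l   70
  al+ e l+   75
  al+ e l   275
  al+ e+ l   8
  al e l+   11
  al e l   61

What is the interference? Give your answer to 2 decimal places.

0.33

The two most frequent reciprocal classes, al e+ l+ and al+ e l, are the parental types, so the F1 was al e+ l+ / al+ e l.
The two rarest classes, al e l+ and al+ e+ l, are the double crossovers. Comparing them with the parentals, only the e allele has switched, so e is the middle locus and the order is al – e – l.
al–e: (119 + 19)/800 = 0.1725; e–l: (145 + 19)/800 = 0.2050.
Expected DCO frequency = 0.1725 × 0.2050 ≈ 0.03536; observed = 19/800 ≈ 0.02375.
Coefficient of coincidence = 0.02375/0.03536 ≈ 0.67; interference = 1 − 0.67 = 0.33.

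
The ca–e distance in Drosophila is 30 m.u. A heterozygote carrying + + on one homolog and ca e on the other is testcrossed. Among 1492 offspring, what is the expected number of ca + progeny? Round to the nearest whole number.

A map distance of 30 m.u. corresponds to a recombination frequency of 0.300.
The F1 is + + / ca e, so ca + is a recombinant gamete class with expected frequency r/2 = 0.300/2 = 0.1500.
Expected number = 0.1500 × 1492 = 223.80 ≈ 224.

224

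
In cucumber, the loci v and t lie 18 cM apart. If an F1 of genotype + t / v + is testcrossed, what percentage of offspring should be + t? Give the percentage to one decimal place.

41.0%

A map distance of 18 cM corresponds to a recombination frequency of 0.180.
The F1 is + t / v +, so + t is a parental gamete class with expected frequency (1 − r)/2 = 0.820/2 = 0.4100.
That is 0.4100 = 41.0% of the progeny.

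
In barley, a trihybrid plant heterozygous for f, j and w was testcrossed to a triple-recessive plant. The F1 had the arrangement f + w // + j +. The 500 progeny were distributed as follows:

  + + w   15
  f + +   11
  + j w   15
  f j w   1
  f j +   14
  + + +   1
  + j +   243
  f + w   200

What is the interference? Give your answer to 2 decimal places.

-0.15

The two rarest classes, f j w and + + +, are the double crossovers. Comparing them with the parentals, only the j allele has switched, so j is the middle locus and the order is w – j – f.
w–j: (26 + 2)/500 = 0.0560; j–f: (29 + 2)/500 = 0.0620.
Expected DCO frequency = 0.0560 × 0.0620 ≈ 0.00347; observed = 2/500 ≈ 0.00400.
Coefficient of coincidence = 0.00400/0.00347 ≈ 1.15; interference = 1 − 1.15 = -0.15.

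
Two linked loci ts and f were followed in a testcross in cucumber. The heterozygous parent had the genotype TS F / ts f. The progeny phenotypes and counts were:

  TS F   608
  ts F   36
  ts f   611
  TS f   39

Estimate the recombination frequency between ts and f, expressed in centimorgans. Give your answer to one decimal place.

5.8 centimorgans

The recombinant classes are TS f and ts F: 39 + 36 = 75.
Recombination frequency = 75/1294 = 0.0580 ≈ 5.8%, i.e. 5.8 centimorgans.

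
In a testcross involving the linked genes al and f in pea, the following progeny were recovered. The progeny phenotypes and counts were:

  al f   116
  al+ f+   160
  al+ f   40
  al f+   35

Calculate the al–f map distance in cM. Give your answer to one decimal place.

The two most frequent classes, al+ f+ (160) and al f (116), are the parental types, so the F1 was al+ f+ / al f.
The recombinant classes are al+ f and al f+: 40 + 35 = 75.
Recombination frequency = 75/351 = 0.2137 ≈ 21.4%, i.e. 21.4 cM.

21.4 cM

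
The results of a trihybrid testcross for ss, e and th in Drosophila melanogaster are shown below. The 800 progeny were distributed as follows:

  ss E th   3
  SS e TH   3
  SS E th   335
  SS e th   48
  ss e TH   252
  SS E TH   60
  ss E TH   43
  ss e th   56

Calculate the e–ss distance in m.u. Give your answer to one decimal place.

The two most frequent reciprocal classes, SS E th and ss e TH, are the parental types, so the F1 was SS E th / ss e TH.
The two rarest classes, ss E th and SS e TH, are the double crossovers. Comparing them with the parentals, only the ss allele has switched, so ss is the middle locus and the order is th – ss – e.
Crossovers in the ss–e interval produce the single-crossover classes SS e th and ss E TH (48 + 43 = 91) plus the double crossovers (6).
RF(ss–e) = (91 + 6) / 800 = 97/800 = 0.1212 → 12.1 m.u.

12.1 m.u.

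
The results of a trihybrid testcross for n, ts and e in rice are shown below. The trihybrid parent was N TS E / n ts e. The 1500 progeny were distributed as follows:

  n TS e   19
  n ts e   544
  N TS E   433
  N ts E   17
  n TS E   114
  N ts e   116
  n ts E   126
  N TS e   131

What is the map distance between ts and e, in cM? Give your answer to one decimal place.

19.5 cM

The two rarest classes, N ts E and n TS e, are the double crossovers. Comparing them with the parentals, only the ts allele has switched, so ts is the middle locus and the order is e – ts – n.
Crossovers in the e–ts interval produce the single-crossover classes N TS e and n ts E (131 + 126 = 257) plus the double crossovers (36).
RF(e–ts) = (257 + 36) / 1500 = 293/1500 = 0.1953 → 19.5 cM.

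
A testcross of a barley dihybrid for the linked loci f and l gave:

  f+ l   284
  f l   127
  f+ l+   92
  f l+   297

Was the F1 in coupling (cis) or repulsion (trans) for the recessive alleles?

The two most frequent classes are f+ l (284) and f l+ (297); these are the parental (non-recombinant) types.
So the F1 carried f+ l on one chromosome and f l+ on the other — the recessive alleles are on opposite chromosomes (trans / repulsion).

trans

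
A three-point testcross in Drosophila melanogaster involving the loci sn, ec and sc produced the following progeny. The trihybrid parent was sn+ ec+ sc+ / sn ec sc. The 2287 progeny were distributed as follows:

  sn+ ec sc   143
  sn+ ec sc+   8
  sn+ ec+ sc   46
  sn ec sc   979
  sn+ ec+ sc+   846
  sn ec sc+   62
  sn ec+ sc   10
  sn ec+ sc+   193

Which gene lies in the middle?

ec

The two rarest classes, sn+ ec sc+ and sn ec+ sc, are the double crossovers. Comparing them with the parentals, only the ec allele has switched, so ec is the middle locus and the order is sn – ec – sc.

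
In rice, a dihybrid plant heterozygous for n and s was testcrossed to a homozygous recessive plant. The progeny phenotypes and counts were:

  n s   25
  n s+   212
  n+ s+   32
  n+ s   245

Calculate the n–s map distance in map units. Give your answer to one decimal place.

11.1 map units

The two most frequent classes, n+ s (245) and n s+ (212), are the parental types, so the F1 was n+ s / n s+.
The recombinant classes are n+ s+ and n s: 32 + 25 = 57.
Recombination frequency = 57/514 = 0.1109 ≈ 11.1%, i.e. 11.1 map units.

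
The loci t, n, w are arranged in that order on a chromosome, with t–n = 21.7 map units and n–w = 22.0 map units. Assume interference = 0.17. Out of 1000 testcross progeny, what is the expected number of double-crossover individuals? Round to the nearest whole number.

Map distances give recombination frequencies of 0.217 and 0.220 for the two intervals.
With interference 0.17 (so coincidence = 0.83), expected double-crossover frequency = 0.217 × 0.220 × 0.83 = 0.03962.
Expected number = 0.03962 × 1000 = 39.62 ≈ 40.

40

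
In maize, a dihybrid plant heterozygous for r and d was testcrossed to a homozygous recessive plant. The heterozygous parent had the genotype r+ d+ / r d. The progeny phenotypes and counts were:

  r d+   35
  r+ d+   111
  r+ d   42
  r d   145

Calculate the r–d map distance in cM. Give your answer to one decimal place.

23.1 cM

The recombinant classes are r+ d and r d+: 42 + 35 = 77.
Recombination frequency = 77/333 = 0.2312 ≈ 23.1%, i.e. 23.1 cM.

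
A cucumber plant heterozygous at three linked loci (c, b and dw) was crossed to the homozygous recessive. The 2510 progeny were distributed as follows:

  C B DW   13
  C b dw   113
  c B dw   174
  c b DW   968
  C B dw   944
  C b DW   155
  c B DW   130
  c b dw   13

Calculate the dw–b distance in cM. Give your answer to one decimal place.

The two most frequent reciprocal classes, C B dw and c b DW, are the parental types, so the F1 was C B dw / c b DW.
The two rarest classes, C B DW and c b dw, are the double crossovers. Comparing them with the parentals, only the dw allele has switched, so dw is the middle locus and the order is b – dw – c.
Crossovers in the b–dw interval produce the single-crossover classes C b dw and c B DW (113 + 130 = 243) plus the double crossovers (26).
RF(b–dw) = (243 + 26) / 2510 = 269/2510 = 0.1072 → 10.7 cM.

10.7 cM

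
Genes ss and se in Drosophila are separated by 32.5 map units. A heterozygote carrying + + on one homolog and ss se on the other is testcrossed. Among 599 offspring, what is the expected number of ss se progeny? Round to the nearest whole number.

202

A map distance of 32.5 map units corresponds to a recombination frequency of 0.325.
The F1 is + + / ss se, so ss se is a parental gamete class with expected frequency (1 − r)/2 = 0.675/2 = 0.3375.
Expected number = 0.3375 × 599 = 202.16 ≈ 202.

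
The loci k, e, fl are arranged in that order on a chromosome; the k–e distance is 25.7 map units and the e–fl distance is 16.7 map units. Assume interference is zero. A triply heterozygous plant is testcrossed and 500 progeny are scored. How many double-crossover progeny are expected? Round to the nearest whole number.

21

Map distances give recombination frequencies of 0.257 and 0.167 for the two intervals.
With no interference, expected double-crossover frequency = 0.257 × 0.167 = 0.04292.
Expected number = 0.04292 × 500 = 21.46 ≈ 21.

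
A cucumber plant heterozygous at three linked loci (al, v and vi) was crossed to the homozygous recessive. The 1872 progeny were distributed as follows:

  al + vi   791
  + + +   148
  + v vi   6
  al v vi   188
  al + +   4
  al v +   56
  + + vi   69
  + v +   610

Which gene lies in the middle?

The two most frequent reciprocal classes, al + vi and + v +, are the parental types, so the F1 was al + vi / + v +.
The two rarest classes, al + + and + v vi, are the double crossovers. Comparing them with the parentals, only the vi allele has switched, so vi is the middle locus and the order is al – vi – v.

vi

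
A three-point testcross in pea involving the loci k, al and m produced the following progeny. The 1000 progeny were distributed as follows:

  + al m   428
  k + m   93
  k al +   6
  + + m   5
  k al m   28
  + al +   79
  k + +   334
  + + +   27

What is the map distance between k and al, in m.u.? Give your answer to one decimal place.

The two most frequent reciprocal classes, k + + and + al m, are the parental types, so the F1 was k + + / + al m.
The two rarest classes, k al + and + + m, are the double crossovers. Comparing them with the parentals, only the al allele has switched, so al is the middle locus and the order is k – al – m.
Crossovers in the k–al interval produce the single-crossover classes + + + and k al m (27 + 28 = 55) plus the double crossovers (11).
RF(k–al) = (55 + 11) / 1000 = 66/1000 = 0.0660 → 6.6 m.u.

6.6 m.u.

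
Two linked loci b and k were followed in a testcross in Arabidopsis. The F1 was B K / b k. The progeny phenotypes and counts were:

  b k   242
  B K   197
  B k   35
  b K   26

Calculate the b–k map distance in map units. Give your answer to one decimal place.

The recombinant classes are B k and b K: 35 + 26 = 61.
Recombination frequency = 61/500 = 0.1220 ≈ 12.2%, i.e. 12.2 map units.

12.2 map units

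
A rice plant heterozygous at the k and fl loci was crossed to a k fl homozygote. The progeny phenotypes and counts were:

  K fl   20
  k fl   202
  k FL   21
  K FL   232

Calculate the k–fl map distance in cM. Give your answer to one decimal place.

8.6 cM

The two most frequent classes, K FL (232) and k fl (202), are the parental types, so the F1 was K FL / k fl.
The recombinant classes are K fl and k FL: 20 + 21 = 41.
Recombination frequency = 41/475 = 0.0863 ≈ 8.6%, i.e. 8.6 cM.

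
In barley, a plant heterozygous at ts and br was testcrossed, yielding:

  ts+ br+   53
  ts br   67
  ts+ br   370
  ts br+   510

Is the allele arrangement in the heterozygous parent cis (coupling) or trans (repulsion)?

trans

The two most frequent classes are ts+ br (370) and ts br+ (510); these are the parental (non-recombinant) types.
So the F1 carried ts+ br on one chromosome and ts br+ on the other — the recessive alleles are on opposite chromosomes (trans / repulsion).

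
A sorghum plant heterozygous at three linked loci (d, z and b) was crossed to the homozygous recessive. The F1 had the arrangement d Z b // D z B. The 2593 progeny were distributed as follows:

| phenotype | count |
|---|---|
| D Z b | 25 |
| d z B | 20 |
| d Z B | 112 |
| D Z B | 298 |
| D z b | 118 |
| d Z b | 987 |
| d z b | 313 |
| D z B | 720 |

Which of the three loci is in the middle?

d

The two rarest classes, D Z b and d z B, are the double crossovers. Comparing them with the parentals, only the d allele has switched, so d is the middle locus and the order is b – d – z.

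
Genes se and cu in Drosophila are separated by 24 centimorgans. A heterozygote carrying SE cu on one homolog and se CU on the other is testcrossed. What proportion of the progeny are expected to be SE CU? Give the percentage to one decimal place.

12.0%

A map distance of 24 centimorgans corresponds to a recombination frequency of 0.240.
The F1 is SE cu / se CU, so SE CU is a recombinant gamete class with expected frequency r/2 = 0.240/2 = 0.1200.
That is 0.1200 = 12.0% of the progeny.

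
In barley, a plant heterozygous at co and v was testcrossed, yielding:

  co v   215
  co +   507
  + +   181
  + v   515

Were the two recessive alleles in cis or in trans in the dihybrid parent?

trans

The two most frequent classes are + v (515) and co + (507); these are the parental (non-recombinant) types.
So the F1 carried + v on one chromosome and co + on the other — the recessive alleles are on opposite chromosomes (trans / repulsion).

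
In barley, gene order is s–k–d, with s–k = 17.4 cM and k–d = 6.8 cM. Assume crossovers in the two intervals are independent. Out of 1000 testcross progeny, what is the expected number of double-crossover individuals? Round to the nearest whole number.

Map distances give recombination frequencies of 0.174 and 0.068 for the two intervals.
With no interference, expected double-crossover frequency = 0.174 × 0.068 = 0.01183.
Expected number = 0.01183 × 1000 = 11.83 ≈ 12.

12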